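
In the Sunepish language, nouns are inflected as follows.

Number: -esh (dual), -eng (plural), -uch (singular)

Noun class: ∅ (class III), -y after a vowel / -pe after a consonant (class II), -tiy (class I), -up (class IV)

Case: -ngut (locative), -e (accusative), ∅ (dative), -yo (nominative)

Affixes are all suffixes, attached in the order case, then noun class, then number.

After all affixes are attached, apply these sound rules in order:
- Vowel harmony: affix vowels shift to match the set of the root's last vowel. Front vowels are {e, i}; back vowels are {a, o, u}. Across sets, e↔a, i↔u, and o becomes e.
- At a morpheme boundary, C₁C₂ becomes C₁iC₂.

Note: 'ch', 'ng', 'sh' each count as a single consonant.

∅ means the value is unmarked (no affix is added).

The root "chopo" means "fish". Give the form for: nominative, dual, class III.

Attach case nominative -yo → chopoyo.
noun class = class III: zero marking, form stays chopoyo.
Attach number dual -esh → chopoyoesh.
Apply vowel harmony: chopoyoesh → chopoyoash.
Epenthesis: no change.

chopoyoash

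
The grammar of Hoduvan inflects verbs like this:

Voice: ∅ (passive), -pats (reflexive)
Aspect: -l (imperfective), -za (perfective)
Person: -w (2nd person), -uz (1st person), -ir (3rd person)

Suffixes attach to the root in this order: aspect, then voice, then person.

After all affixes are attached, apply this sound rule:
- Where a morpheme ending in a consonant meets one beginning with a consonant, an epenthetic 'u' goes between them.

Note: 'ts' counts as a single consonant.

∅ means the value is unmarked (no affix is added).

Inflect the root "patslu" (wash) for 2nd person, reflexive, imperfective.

patslulupatsuw

Attach aspect imperfective -l → patslul.
Attach voice reflexive -pats → patslulpats.
Attach person 2nd person -w → patslulpatsw.
Apply epenthesis: patslulpatsw → patslulupatsuw.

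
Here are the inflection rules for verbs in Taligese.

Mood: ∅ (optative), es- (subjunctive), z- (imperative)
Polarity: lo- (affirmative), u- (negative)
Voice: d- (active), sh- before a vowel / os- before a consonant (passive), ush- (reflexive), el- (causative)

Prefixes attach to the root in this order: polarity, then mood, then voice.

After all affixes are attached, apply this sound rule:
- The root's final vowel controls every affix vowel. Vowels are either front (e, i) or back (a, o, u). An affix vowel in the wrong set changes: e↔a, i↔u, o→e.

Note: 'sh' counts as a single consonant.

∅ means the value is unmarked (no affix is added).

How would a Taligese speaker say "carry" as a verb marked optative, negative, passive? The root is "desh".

Attach polarity negative u- → udesh.
mood = optative: zero marking, form stays udesh.
Attach voice passive sh- (before vowel 'u') → shudesh.
Apply vowel harmony: shudesh → shidesh.

shidesh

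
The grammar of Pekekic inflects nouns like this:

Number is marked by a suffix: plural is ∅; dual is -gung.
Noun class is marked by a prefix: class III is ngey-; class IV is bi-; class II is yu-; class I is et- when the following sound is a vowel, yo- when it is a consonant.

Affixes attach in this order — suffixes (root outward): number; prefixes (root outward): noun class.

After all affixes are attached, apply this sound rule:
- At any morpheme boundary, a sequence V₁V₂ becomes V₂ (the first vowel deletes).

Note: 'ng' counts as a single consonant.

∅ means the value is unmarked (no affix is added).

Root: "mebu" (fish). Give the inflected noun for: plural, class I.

yomebu

number = plural: zero marking, form stays mebu.
Attach noun class class I yo- (before consonant 'm') → yomebu.
Vowel deletion: no change.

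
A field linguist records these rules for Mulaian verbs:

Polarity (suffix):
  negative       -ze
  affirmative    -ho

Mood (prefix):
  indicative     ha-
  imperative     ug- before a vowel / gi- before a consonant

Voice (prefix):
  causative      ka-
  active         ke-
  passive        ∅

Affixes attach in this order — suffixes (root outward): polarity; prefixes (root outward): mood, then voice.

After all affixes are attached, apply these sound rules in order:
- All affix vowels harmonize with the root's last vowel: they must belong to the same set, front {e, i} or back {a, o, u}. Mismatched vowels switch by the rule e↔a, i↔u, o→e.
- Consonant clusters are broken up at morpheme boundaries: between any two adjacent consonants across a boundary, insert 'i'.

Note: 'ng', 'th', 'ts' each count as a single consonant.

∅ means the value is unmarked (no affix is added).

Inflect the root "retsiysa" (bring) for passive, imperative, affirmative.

Attach mood imperative gi- (before consonant 'r') → giretsiysa.
voice = passive: zero marking, form stays giretsiysa.
Attach polarity affirmative -ho → giretsiysaho.
Apply vowel harmony: giretsiysaho → guretsiysaho.
Epenthesis: no change.

guretsiysaho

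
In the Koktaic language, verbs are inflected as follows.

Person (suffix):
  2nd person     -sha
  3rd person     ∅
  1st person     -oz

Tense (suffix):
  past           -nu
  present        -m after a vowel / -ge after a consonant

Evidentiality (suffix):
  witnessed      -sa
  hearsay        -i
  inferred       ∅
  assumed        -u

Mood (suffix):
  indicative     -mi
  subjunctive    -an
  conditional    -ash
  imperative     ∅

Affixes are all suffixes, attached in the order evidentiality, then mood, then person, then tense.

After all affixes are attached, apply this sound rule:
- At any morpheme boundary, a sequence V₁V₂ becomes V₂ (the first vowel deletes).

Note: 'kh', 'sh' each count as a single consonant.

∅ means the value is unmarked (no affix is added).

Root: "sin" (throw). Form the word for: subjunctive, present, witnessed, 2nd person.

sinsansham

Attach evidentiality witnessed -sa → sinsa.
Attach mood subjunctive -an → sinsaan.
Attach person 2nd person -sha → sinsaansha.
Attach tense present -m (after vowel 'a') → sinsaansham.
Apply vowel deletion: sinsaansham → sinsansham.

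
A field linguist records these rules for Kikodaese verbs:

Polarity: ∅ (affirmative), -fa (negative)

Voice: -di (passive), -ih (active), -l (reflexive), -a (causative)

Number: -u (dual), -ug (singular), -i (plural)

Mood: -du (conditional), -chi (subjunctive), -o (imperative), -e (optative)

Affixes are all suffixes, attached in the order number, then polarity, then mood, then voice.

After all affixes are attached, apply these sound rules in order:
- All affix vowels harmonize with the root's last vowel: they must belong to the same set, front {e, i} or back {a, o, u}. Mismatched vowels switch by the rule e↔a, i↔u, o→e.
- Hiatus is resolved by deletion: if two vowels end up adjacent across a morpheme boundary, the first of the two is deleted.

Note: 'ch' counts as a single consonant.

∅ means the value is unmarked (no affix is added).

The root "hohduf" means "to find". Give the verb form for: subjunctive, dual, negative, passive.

hohdufufachudu

Attach number dual -u → hohdufu.
Attach polarity negative -fa → hohdufufa.
Attach mood subjunctive -chi → hohdufufachi.
Attach voice passive -di → hohdufufachidi.
Apply vowel harmony: hohdufufachidi → hohdufufachudu.
Vowel deletion: no change.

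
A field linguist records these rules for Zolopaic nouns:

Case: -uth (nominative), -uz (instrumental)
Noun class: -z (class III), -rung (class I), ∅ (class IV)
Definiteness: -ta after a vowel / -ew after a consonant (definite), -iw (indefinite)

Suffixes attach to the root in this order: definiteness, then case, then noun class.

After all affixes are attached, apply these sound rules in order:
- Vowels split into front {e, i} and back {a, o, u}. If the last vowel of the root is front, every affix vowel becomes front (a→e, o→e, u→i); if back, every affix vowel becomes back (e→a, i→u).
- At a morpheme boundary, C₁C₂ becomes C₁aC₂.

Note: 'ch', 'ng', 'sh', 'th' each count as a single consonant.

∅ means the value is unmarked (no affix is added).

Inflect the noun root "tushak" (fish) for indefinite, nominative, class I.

Attach definiteness indefinite -iw → tushakiw.
Attach case nominative -uth → tushakiwuth.
Attach noun class class I -rung → tushakiwuthrung.
Apply vowel harmony: tushakiwuthrung → tushakuwuthrung.
Apply epenthesis: tushakuwuthrung → tushakuwutharung.

tushakuwutharung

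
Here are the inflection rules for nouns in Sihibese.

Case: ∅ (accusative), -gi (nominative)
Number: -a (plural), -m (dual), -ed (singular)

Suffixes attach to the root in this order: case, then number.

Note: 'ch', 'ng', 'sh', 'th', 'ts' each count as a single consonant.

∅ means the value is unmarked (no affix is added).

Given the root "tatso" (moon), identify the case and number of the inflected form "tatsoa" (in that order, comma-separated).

Segment: tatso-a.
case: ∅ → accusative.
number: -a → plural.

accusative, plural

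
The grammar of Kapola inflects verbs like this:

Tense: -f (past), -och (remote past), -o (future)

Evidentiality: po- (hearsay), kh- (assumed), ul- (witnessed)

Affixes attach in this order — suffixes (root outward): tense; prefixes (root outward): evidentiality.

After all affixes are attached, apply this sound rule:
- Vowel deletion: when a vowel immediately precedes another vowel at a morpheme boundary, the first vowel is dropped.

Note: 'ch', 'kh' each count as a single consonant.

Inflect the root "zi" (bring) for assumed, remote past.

khzoch

Attach tense remote past -och → zioch.
Attach evidentiality assumed kh- → khzioch.
Apply vowel deletion: khzioch → khzoch.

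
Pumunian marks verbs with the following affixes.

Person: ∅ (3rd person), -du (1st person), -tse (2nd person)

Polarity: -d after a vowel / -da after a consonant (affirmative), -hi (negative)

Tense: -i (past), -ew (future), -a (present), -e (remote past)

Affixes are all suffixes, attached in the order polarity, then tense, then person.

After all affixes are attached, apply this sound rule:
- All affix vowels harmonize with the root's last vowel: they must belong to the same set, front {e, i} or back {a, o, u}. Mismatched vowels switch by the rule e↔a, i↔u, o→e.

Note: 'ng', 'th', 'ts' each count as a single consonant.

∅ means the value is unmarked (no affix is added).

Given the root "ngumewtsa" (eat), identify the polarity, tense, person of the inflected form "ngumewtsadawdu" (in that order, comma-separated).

affirmative, future, 1st person

Segment: ngumewtsa-d-ew-du.
polarity: -d/da → affirmative.
tense: -ew → future.
person: -du → 1st person.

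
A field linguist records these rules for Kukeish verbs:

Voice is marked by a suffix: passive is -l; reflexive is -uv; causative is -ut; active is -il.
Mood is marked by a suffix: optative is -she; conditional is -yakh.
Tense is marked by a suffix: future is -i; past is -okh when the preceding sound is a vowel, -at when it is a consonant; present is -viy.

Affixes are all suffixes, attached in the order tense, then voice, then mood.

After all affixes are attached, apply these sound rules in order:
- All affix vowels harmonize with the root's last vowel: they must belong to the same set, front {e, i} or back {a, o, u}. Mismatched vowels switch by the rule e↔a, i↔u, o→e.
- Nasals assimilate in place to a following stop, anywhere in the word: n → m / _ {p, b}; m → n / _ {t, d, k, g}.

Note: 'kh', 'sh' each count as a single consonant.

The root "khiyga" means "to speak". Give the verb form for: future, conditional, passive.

Attach tense future -i → khiygai.
Attach voice passive -l → khiygail.
Attach mood conditional -yakh → khiygailyakh.
Apply vowel harmony: khiygailyakh → khiygaulyakh.
Nasal assimilation: no change.

khiygaulyakh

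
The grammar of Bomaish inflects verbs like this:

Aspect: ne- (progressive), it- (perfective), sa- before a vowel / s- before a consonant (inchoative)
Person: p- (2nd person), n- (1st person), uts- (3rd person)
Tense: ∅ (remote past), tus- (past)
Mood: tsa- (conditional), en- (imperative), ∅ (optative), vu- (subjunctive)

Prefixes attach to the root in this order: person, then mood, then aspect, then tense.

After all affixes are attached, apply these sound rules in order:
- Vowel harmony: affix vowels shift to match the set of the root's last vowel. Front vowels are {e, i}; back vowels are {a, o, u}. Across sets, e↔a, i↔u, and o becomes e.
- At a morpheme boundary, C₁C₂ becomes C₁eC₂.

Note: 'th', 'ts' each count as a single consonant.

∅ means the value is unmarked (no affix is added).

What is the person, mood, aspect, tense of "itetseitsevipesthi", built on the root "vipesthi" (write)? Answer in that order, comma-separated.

3rd person, conditional, perfective, remote past

Segment: it-tsa-uts-vipesthi.
person: uts- → 3rd person.
mood: tsa- → conditional.
aspect: it- → perfective.
tense: ∅ → remote past.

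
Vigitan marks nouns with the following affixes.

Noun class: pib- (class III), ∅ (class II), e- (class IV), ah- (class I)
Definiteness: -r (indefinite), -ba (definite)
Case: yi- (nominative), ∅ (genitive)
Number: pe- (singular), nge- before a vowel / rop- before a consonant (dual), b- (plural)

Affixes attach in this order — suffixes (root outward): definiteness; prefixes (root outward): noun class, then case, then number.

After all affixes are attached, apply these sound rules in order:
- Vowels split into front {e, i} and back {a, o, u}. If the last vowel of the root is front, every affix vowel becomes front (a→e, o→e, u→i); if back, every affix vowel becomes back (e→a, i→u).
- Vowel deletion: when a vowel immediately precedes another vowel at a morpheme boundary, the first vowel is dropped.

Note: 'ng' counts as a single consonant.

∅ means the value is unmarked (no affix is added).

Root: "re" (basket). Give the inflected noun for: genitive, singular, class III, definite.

pepibrebe

Attach noun class class III pib- → pibre.
case = genitive: zero marking, form stays pibre.
Attach number singular pe- → pepibre.
Attach definiteness definite -ba → pepibreba.
Apply vowel harmony: pepibreba → pepibrebe.
Vowel deletion: no change.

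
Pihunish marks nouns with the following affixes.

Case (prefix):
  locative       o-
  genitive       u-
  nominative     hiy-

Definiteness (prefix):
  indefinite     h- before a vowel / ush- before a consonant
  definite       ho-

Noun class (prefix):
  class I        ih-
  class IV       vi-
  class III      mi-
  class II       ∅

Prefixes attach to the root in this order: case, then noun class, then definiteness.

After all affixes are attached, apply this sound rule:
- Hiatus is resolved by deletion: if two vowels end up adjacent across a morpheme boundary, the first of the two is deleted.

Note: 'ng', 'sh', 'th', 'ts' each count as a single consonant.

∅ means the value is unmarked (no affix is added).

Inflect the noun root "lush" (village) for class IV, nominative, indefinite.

ushvihiylush

Attach case nominative hiy- → hiylush.
Attach noun class class IV vi- → vihiylush.
Attach definiteness indefinite ush- (before consonant 'v') → ushvihiylush.
Vowel deletion: no change.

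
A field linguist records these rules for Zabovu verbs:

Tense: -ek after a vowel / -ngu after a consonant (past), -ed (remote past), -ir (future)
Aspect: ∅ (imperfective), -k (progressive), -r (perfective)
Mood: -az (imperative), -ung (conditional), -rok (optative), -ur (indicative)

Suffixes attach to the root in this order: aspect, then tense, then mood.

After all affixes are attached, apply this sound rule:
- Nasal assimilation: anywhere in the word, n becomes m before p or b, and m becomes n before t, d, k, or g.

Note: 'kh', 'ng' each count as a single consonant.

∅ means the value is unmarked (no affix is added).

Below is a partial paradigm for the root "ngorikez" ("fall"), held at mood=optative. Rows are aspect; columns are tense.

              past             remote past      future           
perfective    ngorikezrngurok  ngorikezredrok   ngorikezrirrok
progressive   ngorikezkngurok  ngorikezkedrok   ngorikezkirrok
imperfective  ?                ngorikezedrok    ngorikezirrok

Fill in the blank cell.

aspect = imperfective: zero marking, form stays ngorikez.
Attach tense past -ngu (after consonant 'z') → ngorikezngu.
Attach mood optative -rok → ngorikezngurok.
Nasal assimilation: no change.

ngorikezngurok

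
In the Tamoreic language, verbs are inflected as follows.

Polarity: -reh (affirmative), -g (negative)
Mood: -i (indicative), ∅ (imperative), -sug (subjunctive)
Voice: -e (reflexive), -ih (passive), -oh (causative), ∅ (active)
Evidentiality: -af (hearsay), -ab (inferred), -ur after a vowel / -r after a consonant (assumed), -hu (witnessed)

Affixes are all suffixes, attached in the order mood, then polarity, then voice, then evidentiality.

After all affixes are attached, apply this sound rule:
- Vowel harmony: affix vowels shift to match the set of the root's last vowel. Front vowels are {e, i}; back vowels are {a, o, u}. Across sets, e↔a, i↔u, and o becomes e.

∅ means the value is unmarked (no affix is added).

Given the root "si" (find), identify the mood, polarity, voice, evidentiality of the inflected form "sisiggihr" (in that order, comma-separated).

subjunctive, negative, passive, assumed

Segment: si-sug-g-ih-r.
mood: -sug → subjunctive.
polarity: -g → negative.
voice: -ih → passive.
evidentiality: -ur/r → assumed.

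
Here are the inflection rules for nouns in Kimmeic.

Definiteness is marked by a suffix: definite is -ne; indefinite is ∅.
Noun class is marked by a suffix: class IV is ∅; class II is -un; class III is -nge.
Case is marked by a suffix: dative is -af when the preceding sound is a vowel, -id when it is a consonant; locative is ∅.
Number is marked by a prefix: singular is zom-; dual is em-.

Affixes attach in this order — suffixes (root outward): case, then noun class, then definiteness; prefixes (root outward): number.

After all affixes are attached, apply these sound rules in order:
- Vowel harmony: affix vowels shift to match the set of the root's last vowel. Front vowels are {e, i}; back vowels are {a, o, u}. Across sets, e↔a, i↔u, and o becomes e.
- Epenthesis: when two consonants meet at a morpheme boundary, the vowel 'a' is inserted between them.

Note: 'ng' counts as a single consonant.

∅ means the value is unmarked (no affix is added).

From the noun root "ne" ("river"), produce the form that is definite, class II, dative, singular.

Attach case dative -af (after vowel 'e') → neaf.
Attach noun class class II -un → neafun.
Attach number singular zom- → zomneafun.
Attach definiteness definite -ne → zomneafunne.
Apply vowel harmony: zomneafunne → zemneefinne.
Apply epenthesis: zemneefinne → zemaneefinane.

zemaneefinane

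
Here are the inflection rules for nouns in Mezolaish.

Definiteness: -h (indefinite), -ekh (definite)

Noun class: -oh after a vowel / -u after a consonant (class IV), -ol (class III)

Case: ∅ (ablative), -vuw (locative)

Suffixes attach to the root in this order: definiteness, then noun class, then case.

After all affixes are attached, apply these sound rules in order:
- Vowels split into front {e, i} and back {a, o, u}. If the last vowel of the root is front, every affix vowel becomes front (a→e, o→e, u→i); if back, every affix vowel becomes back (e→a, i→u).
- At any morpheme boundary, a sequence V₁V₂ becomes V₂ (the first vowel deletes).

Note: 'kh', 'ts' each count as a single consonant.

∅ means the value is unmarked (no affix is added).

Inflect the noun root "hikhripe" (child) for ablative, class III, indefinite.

Attach definiteness indefinite -h → hikhripeh.
Attach noun class class III -ol → hikhripehol.
case = ablative: zero marking, form stays hikhripehol.
Apply vowel harmony: hikhripehol → hikhripehel.
Vowel deletion: no change.

hikhripehel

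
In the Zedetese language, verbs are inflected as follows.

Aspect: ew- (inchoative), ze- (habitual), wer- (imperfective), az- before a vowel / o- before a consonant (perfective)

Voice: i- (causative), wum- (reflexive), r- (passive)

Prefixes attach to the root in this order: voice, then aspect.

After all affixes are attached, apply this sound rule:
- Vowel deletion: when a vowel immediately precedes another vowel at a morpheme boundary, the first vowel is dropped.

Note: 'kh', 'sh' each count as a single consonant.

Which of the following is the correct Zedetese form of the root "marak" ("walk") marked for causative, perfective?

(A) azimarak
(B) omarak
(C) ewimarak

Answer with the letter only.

A

Attach voice causative i- → imarak.
Attach aspect perfective az- (before vowel 'i') → azimarak.
Vowel deletion: no change.
So the correct form is azimarak, option (A).
(C) ewimarak is wrong: it uses inchoative instead of perfective for aspect.
(B) omarak is wrong: it has the affixes in the wrong order.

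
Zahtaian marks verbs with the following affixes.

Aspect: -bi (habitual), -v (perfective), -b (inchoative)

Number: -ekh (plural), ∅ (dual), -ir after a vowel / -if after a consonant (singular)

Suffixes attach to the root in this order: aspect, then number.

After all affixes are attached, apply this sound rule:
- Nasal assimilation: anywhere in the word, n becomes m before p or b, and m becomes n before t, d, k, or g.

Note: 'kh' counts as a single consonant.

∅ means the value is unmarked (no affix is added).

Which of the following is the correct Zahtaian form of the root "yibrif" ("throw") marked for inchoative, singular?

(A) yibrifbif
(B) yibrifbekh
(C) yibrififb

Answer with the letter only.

A

Attach aspect inchoative -b → yibrifb.
Attach number singular -if (after consonant 'b') → yibrifbif.
Nasal assimilation: no change.
So the correct form is yibrifbif, option (A).
(C) yibrififb is wrong: it has the affixes in the wrong order.
(B) yibrifbekh is wrong: it uses plural instead of singular for number.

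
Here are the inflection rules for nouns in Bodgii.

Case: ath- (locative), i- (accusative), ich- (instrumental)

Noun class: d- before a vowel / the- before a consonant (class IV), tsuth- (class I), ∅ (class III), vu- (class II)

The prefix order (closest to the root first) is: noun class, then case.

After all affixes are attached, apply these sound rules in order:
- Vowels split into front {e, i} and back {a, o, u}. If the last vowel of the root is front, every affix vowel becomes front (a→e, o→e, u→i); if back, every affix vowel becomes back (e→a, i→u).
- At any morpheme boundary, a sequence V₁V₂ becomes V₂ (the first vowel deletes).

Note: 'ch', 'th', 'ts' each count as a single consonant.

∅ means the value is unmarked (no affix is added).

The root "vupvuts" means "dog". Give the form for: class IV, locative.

aththavupvuts

Attach noun class class IV the- (before consonant 'v') → thevupvuts.
Attach case locative ath- → aththevupvuts.
Apply vowel harmony: aththevupvuts → aththavupvuts.
Vowel deletion: no change.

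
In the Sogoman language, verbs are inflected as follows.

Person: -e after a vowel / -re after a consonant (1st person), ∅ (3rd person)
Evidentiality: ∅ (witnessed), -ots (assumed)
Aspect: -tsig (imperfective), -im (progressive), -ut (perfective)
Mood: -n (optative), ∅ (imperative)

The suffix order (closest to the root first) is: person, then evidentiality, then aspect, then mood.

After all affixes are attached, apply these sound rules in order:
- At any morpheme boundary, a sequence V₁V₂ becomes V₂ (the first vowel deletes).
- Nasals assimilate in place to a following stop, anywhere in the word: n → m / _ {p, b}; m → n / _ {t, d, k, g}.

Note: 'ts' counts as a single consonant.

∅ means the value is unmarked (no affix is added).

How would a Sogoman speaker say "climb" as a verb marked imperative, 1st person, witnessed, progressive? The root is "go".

Attach person 1st person -e (after vowel 'o') → goe.
evidentiality = witnessed: zero marking, form stays goe.
Attach aspect progressive -im → goeim.
mood = imperative: zero marking, form stays goeim.
Apply vowel deletion: goeim → gim.
Nasal assimilation: no change.

gim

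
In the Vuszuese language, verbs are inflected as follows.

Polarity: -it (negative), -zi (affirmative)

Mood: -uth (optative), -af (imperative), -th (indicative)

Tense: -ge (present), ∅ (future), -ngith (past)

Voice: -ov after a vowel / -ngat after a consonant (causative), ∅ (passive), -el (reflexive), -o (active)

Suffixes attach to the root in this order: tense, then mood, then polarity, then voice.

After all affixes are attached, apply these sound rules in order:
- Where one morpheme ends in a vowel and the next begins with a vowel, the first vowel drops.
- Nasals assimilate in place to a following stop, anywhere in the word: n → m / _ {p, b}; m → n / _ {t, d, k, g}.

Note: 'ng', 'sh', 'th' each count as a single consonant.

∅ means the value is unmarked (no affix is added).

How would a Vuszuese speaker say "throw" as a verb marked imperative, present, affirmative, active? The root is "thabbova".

thabbovagafzo

Attach tense present -ge → thabbovage.
Attach mood imperative -af → thabbovageaf.
Attach polarity affirmative -zi → thabbovageafzi.
Attach voice active -o → thabbovageafzio.
Apply vowel deletion: thabbovageafzio → thabbovagafzo.
Nasal assimilation: no change.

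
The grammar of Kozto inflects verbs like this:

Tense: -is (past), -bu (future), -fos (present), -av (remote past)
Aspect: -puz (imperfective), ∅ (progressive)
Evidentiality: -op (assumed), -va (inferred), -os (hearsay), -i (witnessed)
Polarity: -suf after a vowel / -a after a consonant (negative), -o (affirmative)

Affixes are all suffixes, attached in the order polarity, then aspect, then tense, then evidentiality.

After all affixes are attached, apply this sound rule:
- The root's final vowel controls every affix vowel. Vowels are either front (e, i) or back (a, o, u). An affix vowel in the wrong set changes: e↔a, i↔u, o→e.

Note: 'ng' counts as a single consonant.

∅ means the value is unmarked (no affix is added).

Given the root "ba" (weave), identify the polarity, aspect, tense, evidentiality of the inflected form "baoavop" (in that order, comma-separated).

affirmative, progressive, remote past, assumed

Segment: ba-o-av-op.
polarity: -o → affirmative.
aspect: ∅ → progressive.
tense: -av → remote past.
evidentiality: -op → assumed.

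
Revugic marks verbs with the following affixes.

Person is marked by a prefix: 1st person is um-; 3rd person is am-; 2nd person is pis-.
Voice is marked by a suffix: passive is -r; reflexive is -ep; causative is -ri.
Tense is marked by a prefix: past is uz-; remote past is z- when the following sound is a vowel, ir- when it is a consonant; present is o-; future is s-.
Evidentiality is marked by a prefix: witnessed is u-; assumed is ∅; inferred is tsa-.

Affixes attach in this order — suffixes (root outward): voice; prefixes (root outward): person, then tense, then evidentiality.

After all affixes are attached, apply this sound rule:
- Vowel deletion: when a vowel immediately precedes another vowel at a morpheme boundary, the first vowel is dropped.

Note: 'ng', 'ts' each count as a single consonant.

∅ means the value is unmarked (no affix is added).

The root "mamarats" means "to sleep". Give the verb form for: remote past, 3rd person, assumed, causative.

Attach person 3rd person am- → ammamarats.
Attach tense remote past z- (before vowel 'a') → zammamarats.
evidentiality = assumed: zero marking, form stays zammamarats.
Attach voice causative -ri → zammamaratsri.
Vowel deletion: no change.

zammamaratsri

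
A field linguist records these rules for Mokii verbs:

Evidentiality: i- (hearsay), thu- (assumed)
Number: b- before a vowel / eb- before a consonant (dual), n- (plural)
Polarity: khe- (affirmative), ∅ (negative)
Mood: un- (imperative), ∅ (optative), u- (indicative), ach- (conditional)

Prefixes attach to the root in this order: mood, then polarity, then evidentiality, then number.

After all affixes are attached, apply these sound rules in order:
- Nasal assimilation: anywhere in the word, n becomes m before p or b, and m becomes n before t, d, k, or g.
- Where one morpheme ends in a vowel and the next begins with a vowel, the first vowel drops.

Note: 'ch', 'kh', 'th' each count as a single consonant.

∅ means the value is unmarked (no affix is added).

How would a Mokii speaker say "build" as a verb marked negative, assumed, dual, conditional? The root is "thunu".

Attach mood conditional ach- → achthunu.
polarity = negative: zero marking, form stays achthunu.
Attach evidentiality assumed thu- → thuachthunu.
Attach number dual eb- (before consonant 'th') → ebthuachthunu.
Nasal assimilation: no change.
Apply vowel deletion: ebthuachthunu → ebthachthunu.

ebthachthunu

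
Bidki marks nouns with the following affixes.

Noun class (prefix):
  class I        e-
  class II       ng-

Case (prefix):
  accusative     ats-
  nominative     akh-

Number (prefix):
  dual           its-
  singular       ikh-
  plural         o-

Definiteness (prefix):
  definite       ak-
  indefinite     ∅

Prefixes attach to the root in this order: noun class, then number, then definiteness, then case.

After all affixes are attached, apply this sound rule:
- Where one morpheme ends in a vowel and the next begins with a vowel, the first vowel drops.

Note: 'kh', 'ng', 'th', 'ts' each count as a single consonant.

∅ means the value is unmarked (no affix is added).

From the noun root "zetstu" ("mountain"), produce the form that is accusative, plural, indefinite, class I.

Attach noun class class I e- → ezetstu.
Attach number plural o- → oezetstu.
definiteness = indefinite: zero marking, form stays oezetstu.
Attach case accusative ats- → atsoezetstu.
Apply vowel deletion: atsoezetstu → atsezetstu.

atsezetstu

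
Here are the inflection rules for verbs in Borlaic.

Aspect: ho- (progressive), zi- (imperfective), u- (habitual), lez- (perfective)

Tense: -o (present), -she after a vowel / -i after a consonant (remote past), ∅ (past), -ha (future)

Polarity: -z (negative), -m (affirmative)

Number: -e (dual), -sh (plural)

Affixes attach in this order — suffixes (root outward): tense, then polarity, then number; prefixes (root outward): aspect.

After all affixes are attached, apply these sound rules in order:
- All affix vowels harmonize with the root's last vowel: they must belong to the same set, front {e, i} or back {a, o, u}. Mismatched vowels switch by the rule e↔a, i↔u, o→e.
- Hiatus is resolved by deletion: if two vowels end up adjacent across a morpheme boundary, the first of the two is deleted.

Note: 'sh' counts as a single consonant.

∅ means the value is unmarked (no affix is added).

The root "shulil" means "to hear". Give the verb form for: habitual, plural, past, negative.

tense = past: zero marking, form stays shulil.
Attach aspect habitual u- → ushulil.
Attach polarity negative -z → ushulilz.
Attach number plural -sh → ushulilzsh.
Apply vowel harmony: ushulilzsh → ishulilzsh.
Vowel deletion: no change.

ishulilzsh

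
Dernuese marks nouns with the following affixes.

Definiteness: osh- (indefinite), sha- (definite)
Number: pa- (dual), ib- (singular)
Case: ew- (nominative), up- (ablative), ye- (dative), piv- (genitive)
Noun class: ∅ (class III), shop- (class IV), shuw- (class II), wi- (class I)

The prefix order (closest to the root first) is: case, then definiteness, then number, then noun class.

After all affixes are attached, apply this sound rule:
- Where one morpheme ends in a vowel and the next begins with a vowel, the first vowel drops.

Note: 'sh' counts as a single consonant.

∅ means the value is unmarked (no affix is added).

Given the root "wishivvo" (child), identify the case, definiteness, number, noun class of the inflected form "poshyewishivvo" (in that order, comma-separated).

dative, indefinite, dual, class III

Segment: pa-osh-ye-wishivvo.
case: ye- → dative.
definiteness: osh- → indefinite.
number: pa- → dual.
noun class: ∅ → class III.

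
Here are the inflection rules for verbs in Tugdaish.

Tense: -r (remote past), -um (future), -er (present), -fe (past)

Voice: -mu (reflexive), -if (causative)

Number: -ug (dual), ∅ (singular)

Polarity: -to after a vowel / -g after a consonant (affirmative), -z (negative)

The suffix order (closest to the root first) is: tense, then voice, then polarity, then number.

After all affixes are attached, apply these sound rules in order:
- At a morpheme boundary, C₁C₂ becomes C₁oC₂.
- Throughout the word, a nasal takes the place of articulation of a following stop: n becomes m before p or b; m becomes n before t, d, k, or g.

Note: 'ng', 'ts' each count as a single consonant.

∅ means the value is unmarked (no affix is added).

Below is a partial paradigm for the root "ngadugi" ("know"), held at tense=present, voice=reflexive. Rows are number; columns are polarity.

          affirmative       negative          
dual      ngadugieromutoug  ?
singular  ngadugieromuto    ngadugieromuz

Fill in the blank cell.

ngadugieromuzug

Attach tense present -er → ngadugier.
Attach voice reflexive -mu → ngadugiermu.
Attach polarity negative -z → ngadugiermuz.
Attach number dual -ug → ngadugiermuzug.
Apply epenthesis: ngadugiermuzug → ngadugieromuzug.
Nasal assimilation: no change.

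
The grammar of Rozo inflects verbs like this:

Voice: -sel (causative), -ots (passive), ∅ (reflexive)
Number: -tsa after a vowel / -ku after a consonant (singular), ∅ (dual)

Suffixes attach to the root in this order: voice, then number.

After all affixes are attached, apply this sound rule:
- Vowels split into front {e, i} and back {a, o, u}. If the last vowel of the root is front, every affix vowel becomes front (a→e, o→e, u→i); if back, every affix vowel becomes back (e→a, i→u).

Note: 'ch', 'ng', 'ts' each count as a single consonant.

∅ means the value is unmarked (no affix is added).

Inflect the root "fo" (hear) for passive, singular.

Attach voice passive -ots → foots.
Attach number singular -ku (after consonant 'ts') → footsku.
Vowel harmony: no change.

footsku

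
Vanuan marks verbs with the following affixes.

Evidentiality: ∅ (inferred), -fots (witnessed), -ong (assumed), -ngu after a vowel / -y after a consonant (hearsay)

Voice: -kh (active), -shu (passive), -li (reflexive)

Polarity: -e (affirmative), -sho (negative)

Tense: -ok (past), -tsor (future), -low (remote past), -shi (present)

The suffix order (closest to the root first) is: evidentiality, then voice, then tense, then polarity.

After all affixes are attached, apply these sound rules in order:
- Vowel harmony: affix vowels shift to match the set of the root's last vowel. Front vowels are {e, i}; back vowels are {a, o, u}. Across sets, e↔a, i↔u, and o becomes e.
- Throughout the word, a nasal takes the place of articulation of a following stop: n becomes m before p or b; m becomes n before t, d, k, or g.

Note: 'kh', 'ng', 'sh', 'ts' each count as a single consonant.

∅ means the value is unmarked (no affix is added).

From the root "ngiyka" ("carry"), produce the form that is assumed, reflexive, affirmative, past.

ngiykaongluoka

Attach evidentiality assumed -ong → ngiykaong.
Attach voice reflexive -li → ngiykaongli.
Attach tense past -ok → ngiykaongliok.
Attach polarity affirmative -e → ngiykaonglioke.
Apply vowel harmony: ngiykaonglioke → ngiykaongluoka.
Nasal assimilation: no change.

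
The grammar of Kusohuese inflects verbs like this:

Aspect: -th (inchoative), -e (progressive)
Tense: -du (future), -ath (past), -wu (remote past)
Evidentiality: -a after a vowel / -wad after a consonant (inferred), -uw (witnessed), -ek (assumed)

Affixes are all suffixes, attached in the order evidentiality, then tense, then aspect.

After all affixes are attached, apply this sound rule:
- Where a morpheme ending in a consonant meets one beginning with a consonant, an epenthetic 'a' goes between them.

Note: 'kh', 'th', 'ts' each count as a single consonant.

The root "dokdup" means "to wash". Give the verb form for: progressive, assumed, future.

dokdupekadue

Attach evidentiality assumed -ek → dokdupek.
Attach tense future -du → dokdupekdu.
Attach aspect progressive -e → dokdupekdue.
Apply epenthesis: dokdupekdue → dokdupekadue.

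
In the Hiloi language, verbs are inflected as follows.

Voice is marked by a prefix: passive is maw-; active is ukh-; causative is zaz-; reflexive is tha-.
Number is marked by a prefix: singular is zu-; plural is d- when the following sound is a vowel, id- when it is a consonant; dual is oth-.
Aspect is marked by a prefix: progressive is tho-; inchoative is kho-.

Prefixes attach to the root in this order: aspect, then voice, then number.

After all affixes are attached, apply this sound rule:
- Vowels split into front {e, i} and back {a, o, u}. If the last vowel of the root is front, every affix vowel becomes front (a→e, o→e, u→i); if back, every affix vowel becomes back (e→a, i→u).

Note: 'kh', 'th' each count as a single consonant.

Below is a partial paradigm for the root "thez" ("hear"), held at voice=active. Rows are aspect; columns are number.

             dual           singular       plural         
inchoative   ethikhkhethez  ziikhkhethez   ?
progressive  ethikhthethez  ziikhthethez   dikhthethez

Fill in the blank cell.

Attach aspect inchoative kho- → khothez.
Attach voice active ukh- → ukhkhothez.
Attach number plural d- (before vowel 'u') → dukhkhothez.
Apply vowel harmony: dukhkhothez → dikhkhethez.

dikhkhethez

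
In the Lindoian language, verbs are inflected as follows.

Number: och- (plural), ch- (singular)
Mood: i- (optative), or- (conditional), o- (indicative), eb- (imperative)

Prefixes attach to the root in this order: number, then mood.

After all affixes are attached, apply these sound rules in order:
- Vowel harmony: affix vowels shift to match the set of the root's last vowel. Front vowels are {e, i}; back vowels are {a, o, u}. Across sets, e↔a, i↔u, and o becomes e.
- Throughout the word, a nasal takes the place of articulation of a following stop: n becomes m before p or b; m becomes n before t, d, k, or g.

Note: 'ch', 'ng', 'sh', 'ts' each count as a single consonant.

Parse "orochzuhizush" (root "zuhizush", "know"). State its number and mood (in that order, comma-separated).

plural, conditional

Segment: or-och-zuhizush.
number: och- → plural.
mood: or- → conditional.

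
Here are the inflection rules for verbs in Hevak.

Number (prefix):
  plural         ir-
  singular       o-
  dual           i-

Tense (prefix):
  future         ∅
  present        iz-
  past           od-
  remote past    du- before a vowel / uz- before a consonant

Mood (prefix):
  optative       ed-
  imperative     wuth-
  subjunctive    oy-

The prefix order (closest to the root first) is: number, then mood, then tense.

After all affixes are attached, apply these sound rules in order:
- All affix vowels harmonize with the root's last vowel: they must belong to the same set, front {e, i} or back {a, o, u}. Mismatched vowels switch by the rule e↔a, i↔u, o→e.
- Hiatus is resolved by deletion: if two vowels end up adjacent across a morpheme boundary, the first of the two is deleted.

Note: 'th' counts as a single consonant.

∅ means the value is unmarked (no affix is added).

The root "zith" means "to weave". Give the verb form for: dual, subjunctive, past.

Attach number dual i- → izith.
Attach mood subjunctive oy- → oyizith.
Attach tense past od- → odoyizith.
Apply vowel harmony: odoyizith → edeyizith.
Vowel deletion: no change.

edeyizith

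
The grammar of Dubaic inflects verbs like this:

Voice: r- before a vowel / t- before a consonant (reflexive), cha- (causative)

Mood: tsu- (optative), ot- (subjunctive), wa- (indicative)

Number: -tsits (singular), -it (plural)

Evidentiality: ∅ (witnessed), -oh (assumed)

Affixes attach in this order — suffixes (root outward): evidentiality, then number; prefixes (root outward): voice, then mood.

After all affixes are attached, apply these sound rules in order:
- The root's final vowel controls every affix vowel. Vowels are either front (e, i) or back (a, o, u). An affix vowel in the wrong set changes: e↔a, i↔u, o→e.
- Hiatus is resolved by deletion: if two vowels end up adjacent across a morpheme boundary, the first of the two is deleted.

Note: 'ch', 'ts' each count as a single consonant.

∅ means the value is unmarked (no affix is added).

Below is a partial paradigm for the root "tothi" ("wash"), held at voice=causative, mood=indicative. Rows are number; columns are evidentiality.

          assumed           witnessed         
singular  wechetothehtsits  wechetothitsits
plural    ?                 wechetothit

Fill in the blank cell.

wechetothehit

Attach voice causative cha- → chatothi.
Attach evidentiality assumed -oh → chatothioh.
Attach mood indicative wa- → wachatothioh.
Attach number plural -it → wachatothiohit.
Apply vowel harmony: wachatothiohit → wechetothiehit.
Apply vowel deletion: wechetothiehit → wechetothehit.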